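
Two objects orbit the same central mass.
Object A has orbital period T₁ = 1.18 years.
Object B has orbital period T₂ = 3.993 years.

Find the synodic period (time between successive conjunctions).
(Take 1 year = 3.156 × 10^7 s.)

Convert to SI: T₁ = 1.18 years = 3.72408e+07 s; T₂ = 3.993 years = 1.26019e+08 s.
T_syn = |T₁ · T₂ / (T₁ − T₂)|.
T_syn = |3.72408e+07 · 1.26019e+08 / (3.72408e+07 − 1.26019e+08)| s ≈ 5.286e+07 s = 1.675 years.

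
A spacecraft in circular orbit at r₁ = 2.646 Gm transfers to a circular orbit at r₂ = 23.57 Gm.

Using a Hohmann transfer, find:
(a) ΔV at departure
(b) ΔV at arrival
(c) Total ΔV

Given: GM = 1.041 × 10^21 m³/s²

Convert to SI: r₁ = 2.646 Gm = 2.646e+09 m; r₂ = 23.57 Gm = 2.357e+10 m.
Transfer semi-major axis: a_t = (r₁ + r₂)/2 = (2.646e+09 + 2.357e+10)/2 = 1.3108e+10 m.
Circular speeds: v₁ = √(GM/r₁) = 627235 m/s, v₂ = √(GM/r₂) = 210158 m/s.
Transfer speeds (vis-viva v² = GM(2/r − 1/a_t)): v₁ᵗ = 841089 m/s, v₂ᵗ = 94421.8 m/s.
(a) ΔV₁ = |v₁ᵗ − v₁| ≈ 2.139e+05 m/s = 213.9 km/s.
(b) ΔV₂ = |v₂ − v₂ᵗ| ≈ 1.157e+05 m/s = 115.7 km/s.
(c) ΔV_total = ΔV₁ + ΔV₂ ≈ 3.296e+05 m/s = 329.6 km/s.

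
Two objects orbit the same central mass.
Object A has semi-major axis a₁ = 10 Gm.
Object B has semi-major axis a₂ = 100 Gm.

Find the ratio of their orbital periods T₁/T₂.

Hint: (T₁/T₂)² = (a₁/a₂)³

Convert to SI: a₁ = 10 Gm = 1e+10 m; a₂ = 100 Gm = 1e+11 m.
From Kepler's third law, (T₁/T₂)² = (a₁/a₂)³, so T₁/T₂ = (a₁/a₂)^(3/2).
a₁/a₂ = 1e+10 / 1e+11 = 0.1.
T₁/T₂ = (0.1)^(3/2) ≈ 0.03162.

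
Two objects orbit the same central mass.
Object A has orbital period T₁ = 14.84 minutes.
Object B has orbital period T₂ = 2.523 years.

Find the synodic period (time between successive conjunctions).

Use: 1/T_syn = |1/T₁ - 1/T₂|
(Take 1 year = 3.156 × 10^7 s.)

Convert to SI: T₁ = 14.84 minutes = 890.4 s; T₂ = 2.523 years = 7.96259e+07 s.
T_syn = |T₁ · T₂ / (T₁ − T₂)|.
T_syn = |890.4 · 7.96259e+07 / (890.4 − 7.96259e+07)| s ≈ 890.4 s = 14.84 minutes.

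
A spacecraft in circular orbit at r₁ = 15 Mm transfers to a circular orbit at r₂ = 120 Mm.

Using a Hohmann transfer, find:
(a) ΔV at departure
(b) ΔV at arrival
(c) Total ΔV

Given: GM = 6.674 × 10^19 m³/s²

Convert to SI: r₁ = 15 Mm = 1.5e+07 m; r₂ = 120 Mm = 1.2e+08 m.
Transfer semi-major axis: a_t = (r₁ + r₂)/2 = (1.5e+07 + 1.2e+08)/2 = 6.75e+07 m.
Circular speeds: v₁ = √(GM/r₁) = 2.10934e+06 m/s, v₂ = √(GM/r₂) = 745766 m/s.
Transfer speeds (vis-viva v² = GM(2/r − 1/a_t)): v₁ᵗ = 2.81246e+06 m/s, v₂ᵗ = 351557 m/s.
(a) ΔV₁ = |v₁ᵗ − v₁| ≈ 7.031e+05 m/s = 703.1 km/s.
(b) ΔV₂ = |v₂ − v₂ᵗ| ≈ 3.942e+05 m/s = 394.2 km/s.
(c) ΔV_total = ΔV₁ + ΔV₂ ≈ 1.097e+06 m/s = 1097 km/s.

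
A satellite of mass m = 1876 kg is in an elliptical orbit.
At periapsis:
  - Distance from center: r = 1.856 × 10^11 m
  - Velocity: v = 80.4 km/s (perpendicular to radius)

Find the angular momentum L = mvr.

Convert to SI: v = 80.4 km/s = 80400 m/s.
Since v is perpendicular to r, L = m · v · r.
L = 1876 · 80400 · 1.856e+11 kg·m²/s ≈ 2.799e+19 kg·m²/s.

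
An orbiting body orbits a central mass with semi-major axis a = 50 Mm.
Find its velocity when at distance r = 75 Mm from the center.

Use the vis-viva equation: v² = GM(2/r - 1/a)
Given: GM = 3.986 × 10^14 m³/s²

Convert to SI: a = 50 Mm = 5e+07 m; r = 75 Mm = 7.5e+07 m.
Vis-viva: v = √(GM · (2/r − 1/a)).
2/r − 1/a = 2/7.5e+07 − 1/5e+07 = 6.66667e-09 m⁻¹.
v = √(3.986e+14 · 6.66667e-09) m/s ≈ 1630 m/s = 1.63 km/s.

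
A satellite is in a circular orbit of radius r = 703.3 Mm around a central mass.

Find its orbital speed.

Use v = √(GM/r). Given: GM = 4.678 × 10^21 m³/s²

Convert to SI: r = 703.3 Mm = 7.033e+08 m.
For a circular orbit, gravity supplies the centripetal force, so v = √(GM / r).
v = √(4.678e+21 / 7.033e+08) m/s ≈ 2.579e+06 m/s = 2579 km/s.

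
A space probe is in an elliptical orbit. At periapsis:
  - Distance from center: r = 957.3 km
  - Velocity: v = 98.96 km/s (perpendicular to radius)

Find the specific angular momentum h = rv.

Convert to SI: r = 957.3 km = 957300 m; v = 98.96 km/s = 98960 m/s.
With v perpendicular to r, h = r · v.
h = 957300 · 98960 m²/s ≈ 9.473e+10 m²/s.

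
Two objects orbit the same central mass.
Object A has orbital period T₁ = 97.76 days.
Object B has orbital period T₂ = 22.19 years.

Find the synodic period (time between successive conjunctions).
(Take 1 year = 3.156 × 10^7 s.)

Convert to SI: T₁ = 97.76 days = 8.44646e+06 s; T₂ = 22.19 years = 7.00316e+08 s.
T_syn = |T₁ · T₂ / (T₁ − T₂)|.
T_syn = |8.44646e+06 · 7.00316e+08 / (8.44646e+06 − 7.00316e+08)| s ≈ 8.55e+06 s = 98.95 days.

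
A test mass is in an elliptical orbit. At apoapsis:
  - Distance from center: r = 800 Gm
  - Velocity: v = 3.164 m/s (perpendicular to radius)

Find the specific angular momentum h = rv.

Convert to SI: r = 800 Gm = 8e+11 m.
With v perpendicular to r, h = r · v.
h = 8e+11 · 3.164 m²/s ≈ 2.531e+12 m²/s.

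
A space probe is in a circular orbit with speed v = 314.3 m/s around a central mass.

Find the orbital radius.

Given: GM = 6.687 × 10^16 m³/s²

For a circular orbit, v² = GM / r, so r = GM / v².
r = 6.687e+16 / (314.3)² m ≈ 6.769e+11 m = 676.9 Gm.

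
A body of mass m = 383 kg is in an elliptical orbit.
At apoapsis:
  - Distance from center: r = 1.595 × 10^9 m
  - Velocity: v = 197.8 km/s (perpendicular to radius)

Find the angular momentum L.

Convert to SI: v = 197.8 km/s = 197800 m/s.
Since v is perpendicular to r, L = m · v · r.
L = 383 · 197800 · 1.595e+09 kg·m²/s ≈ 1.208e+17 kg·m²/s.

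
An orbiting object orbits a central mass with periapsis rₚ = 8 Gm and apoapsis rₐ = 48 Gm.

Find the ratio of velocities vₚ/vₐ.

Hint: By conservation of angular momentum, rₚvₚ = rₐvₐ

Convert to SI: rₚ = 8 Gm = 8e+09 m; rₐ = 48 Gm = 4.8e+10 m.
Conservation of angular momentum gives rₚvₚ = rₐvₐ, so vₚ/vₐ = rₐ/rₚ.
vₚ/vₐ = 4.8e+10 / 8e+09 ≈ 6.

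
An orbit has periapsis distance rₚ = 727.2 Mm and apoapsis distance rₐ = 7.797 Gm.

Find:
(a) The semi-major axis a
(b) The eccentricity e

Convert to SI: rₚ = 727.2 Mm = 7.272e+08 m; rₐ = 7.797 Gm = 7.797e+09 m.
(a) a = (rₚ + rₐ) / 2 = (7.272e+08 + 7.797e+09) / 2 ≈ 4.262e+09 m = 4.262 Gm.
(b) e = (rₐ − rₚ) / (rₐ + rₚ) = (7.797e+09 − 7.272e+08) / (7.797e+09 + 7.272e+08) ≈ 0.8294.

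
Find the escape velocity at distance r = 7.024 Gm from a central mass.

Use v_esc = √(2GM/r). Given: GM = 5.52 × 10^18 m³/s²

Convert to SI: r = 7.024 Gm = 7.024e+09 m.
Escape velocity comes from setting total energy to zero: ½v² − GM/r = 0 ⇒ v_esc = √(2GM / r).
v_esc = √(2 · 5.52e+18 / 7.024e+09) m/s ≈ 3.965e+04 m/s = 39.65 km/s.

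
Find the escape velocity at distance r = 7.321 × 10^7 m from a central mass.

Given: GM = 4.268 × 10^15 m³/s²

Escape velocity comes from setting total energy to zero: ½v² − GM/r = 0 ⇒ v_esc = √(2GM / r).
v_esc = √(2 · 4.268e+15 / 7.321e+07) m/s ≈ 1.08e+04 m/s = 10.8 km/s.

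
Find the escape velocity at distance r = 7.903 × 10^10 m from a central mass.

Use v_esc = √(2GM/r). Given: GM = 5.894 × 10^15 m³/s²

Escape velocity comes from setting total energy to zero: ½v² − GM/r = 0 ⇒ v_esc = √(2GM / r).
v_esc = √(2 · 5.894e+15 / 7.903e+10) m/s ≈ 386.2 m/s = 386.2 m/s.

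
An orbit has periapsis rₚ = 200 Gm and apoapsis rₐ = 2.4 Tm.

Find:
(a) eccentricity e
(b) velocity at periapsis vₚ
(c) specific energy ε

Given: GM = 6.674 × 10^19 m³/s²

Convert to SI: rₚ = 200 Gm = 2e+11 m; rₐ = 2.4 Tm = 2.4e+12 m.
(a) e = (rₐ − rₚ)/(rₐ + rₚ) = (2.4e+12 − 2e+11)/(2.4e+12 + 2e+11) ≈ 0.8462
(b) With a = (rₚ + rₐ)/2 = 1.3e+12 m, vₚ = √(GM (2/rₚ − 1/a)) = √(6.674e+19 · (2/2e+11 − 1/1.3e+12)) m/s ≈ 2.482e+04 m/s
(c) With a = (rₚ + rₐ)/2 = 1.3e+12 m, ε = −GM/(2a) = −6.674e+19/(2 · 1.3e+12) J/kg ≈ -2.567e+07 J/kg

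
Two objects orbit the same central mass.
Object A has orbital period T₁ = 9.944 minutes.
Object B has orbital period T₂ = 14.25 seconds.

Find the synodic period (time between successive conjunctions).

Convert to SI: T₁ = 9.944 minutes = 596.64 s.
T_syn = |T₁ · T₂ / (T₁ − T₂)|.
T_syn = |596.64 · 14.25 / (596.64 − 14.25)| s ≈ 14.6 s = 14.6 seconds.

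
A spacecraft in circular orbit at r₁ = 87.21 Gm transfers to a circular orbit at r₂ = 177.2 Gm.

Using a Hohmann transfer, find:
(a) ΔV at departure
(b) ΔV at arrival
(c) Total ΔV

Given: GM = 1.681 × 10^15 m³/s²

Convert to SI: r₁ = 87.21 Gm = 8.721e+10 m; r₂ = 177.2 Gm = 1.772e+11 m.
Transfer semi-major axis: a_t = (r₁ + r₂)/2 = (8.721e+10 + 1.772e+11)/2 = 1.32205e+11 m.
Circular speeds: v₁ = √(GM/r₁) = 138.836 m/s, v₂ = √(GM/r₂) = 97.3984 m/s.
Transfer speeds (vis-viva v² = GM(2/r − 1/a_t)): v₁ᵗ = 160.734 m/s, v₂ᵗ = 79.1063 m/s.
(a) ΔV₁ = |v₁ᵗ − v₁| ≈ 21.9 m/s = 21.9 m/s.
(b) ΔV₂ = |v₂ − v₂ᵗ| ≈ 18.29 m/s = 18.29 m/s.
(c) ΔV_total = ΔV₁ + ΔV₂ ≈ 40.19 m/s = 40.19 m/s.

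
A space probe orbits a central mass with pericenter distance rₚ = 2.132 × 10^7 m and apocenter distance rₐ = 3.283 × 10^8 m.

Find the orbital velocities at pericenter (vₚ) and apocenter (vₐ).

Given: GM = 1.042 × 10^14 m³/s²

Use the vis-viva equation v² = GM(2/r − 1/a) with a = (rₚ + rₐ)/2 = (2.132e+07 + 3.283e+08)/2 = 1.7481e+08 m.
vₚ = √(GM · (2/rₚ − 1/a)) = √(1.042e+14 · (2/2.132e+07 − 1/1.7481e+08)) m/s ≈ 3030 m/s = 3.03 km/s.
vₐ = √(GM · (2/rₐ − 1/a)) = √(1.042e+14 · (2/3.283e+08 − 1/1.7481e+08)) m/s ≈ 196.7 m/s = 196.7 m/s.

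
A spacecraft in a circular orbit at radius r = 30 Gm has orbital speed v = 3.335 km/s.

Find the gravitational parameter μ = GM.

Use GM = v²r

Convert to SI: r = 30 Gm = 3e+10 m; v = 3.335 km/s = 3335 m/s.
For a circular orbit v² = GM/r, so GM = v² · r.
GM = (3335)² · 3e+10 m³/s² ≈ 3.337e+17 m³/s² = 3.337 × 10^17 m³/s².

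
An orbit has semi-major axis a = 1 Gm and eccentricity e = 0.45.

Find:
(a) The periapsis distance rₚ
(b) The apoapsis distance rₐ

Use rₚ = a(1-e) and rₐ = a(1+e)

Convert to SI: a = 1 Gm = 1e+09 m.
(a) rₚ = a(1 − e) = 1e+09 · (1 − 0.45) = 1e+09 · 0.55 ≈ 5.5e+08 m = 550 Mm.
(b) rₐ = a(1 + e) = 1e+09 · (1 + 0.45) = 1e+09 · 1.45 ≈ 1.45e+09 m = 1.45 Gm.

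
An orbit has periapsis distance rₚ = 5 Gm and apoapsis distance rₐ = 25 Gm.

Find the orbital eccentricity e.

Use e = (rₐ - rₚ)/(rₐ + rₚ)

Convert to SI: rₚ = 5 Gm = 5e+09 m; rₐ = 25 Gm = 2.5e+10 m.
e = (rₐ − rₚ) / (rₐ + rₚ).
e = (2.5e+10 − 5e+09) / (2.5e+10 + 5e+09) = 2e+10 / 3e+10 ≈ 0.6667.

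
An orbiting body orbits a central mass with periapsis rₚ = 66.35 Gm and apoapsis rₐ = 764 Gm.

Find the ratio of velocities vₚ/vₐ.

Convert to SI: rₚ = 66.35 Gm = 6.635e+10 m; rₐ = 764 Gm = 7.64e+11 m.
Conservation of angular momentum gives rₚvₚ = rₐvₐ, so vₚ/vₐ = rₐ/rₚ.
vₚ/vₐ = 7.64e+11 / 6.635e+10 ≈ 11.51.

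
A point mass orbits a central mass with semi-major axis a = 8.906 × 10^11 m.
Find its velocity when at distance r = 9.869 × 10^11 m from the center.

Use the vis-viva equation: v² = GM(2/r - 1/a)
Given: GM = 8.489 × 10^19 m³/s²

Vis-viva: v = √(GM · (2/r − 1/a)).
2/r − 1/a = 2/9.869e+11 − 1/8.906e+11 = 9.03709e-13 m⁻¹.
v = √(8.489e+19 · 9.03709e-13) m/s ≈ 8759 m/s = 8.759 km/s.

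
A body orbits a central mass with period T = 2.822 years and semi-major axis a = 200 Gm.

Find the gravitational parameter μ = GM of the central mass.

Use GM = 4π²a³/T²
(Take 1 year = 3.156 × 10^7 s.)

Convert to SI: T = 2.822 years = 8.90623e+07 s; a = 200 Gm = 2e+11 m.
GM = 4π² · a³ / T².
GM = 4π² · (2e+11)³ / (8.90623e+07)² m³/s² ≈ 3.982e+19 m³/s² = 3.982 × 10^19 m³/s².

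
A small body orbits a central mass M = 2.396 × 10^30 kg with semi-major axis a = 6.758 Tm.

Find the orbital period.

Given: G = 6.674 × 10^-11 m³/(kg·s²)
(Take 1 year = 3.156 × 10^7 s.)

Convert to SI: a = 6.758 Tm = 6.758e+12 m.
GM = G · M = 6.674e-11 · 2.396e+30 = 1.59909e+20 m³/s².
Kepler's third law: T = 2π √(a³ / GM).
Substituting a = 6.758e+12 m and GM = 1.59909e+20 m³/s²:
T = 2π √((6.758e+12)³ / 1.59909e+20) s
T ≈ 8.729e+09 s = 276.6 years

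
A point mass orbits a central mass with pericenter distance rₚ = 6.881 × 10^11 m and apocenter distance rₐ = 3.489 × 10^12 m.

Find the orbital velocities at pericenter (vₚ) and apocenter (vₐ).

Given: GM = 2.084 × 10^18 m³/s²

Use the vis-viva equation v² = GM(2/r − 1/a) with a = (rₚ + rₐ)/2 = (6.881e+11 + 3.489e+12)/2 = 2.08855e+12 m.
vₚ = √(GM · (2/rₚ − 1/a)) = √(2.084e+18 · (2/6.881e+11 − 1/2.08855e+12)) m/s ≈ 2249 m/s = 2.249 km/s.
vₐ = √(GM · (2/rₐ − 1/a)) = √(2.084e+18 · (2/3.489e+12 − 1/2.08855e+12)) m/s ≈ 443.6 m/s = 443.6 m/s.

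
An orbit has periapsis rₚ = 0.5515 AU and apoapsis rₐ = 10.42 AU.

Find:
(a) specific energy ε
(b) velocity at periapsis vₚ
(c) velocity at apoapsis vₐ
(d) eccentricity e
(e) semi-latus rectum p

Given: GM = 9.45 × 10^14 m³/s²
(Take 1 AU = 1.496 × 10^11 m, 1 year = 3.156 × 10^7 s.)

Convert to SI: rₚ = 0.5515 AU = 8.25044e+10 m; rₐ = 10.42 AU = 1.55883e+12 m.
(a) With a = (rₚ + rₐ)/2 = 8.20668e+11 m, ε = −GM/(2a) = −9.45e+14/(2 · 8.20668e+11) J/kg ≈ -575.8 J/kg
(b) With a = (rₚ + rₐ)/2 = 8.20668e+11 m, vₚ = √(GM (2/rₚ − 1/a)) = √(9.45e+14 · (2/8.25044e+10 − 1/8.20668e+11)) m/s ≈ 147.5 m/s
(c) With a = (rₚ + rₐ)/2 = 8.20668e+11 m, vₐ = √(GM (2/rₐ − 1/a)) = √(9.45e+14 · (2/1.55883e+12 − 1/8.20668e+11)) m/s ≈ 7.807 m/s
(d) e = (rₐ − rₚ)/(rₐ + rₚ) = (1.55883e+12 − 8.25044e+10)/(1.55883e+12 + 8.25044e+10) ≈ 0.8995
(e) From a = (rₚ + rₐ)/2 = 8.20668e+11 m and e = (rₐ − rₚ)/(rₐ + rₚ) = 0.899467, p = a(1 − e²) = 8.20668e+11 · (1 − (0.899467)²) ≈ 1.567e+11 m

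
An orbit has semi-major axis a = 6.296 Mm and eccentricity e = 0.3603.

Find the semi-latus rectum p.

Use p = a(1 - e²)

Convert to SI: a = 6.296 Mm = 6.296e+06 m.
p = a (1 − e²).
p = 6.296e+06 · (1 − (0.3603)²) = 6.296e+06 · 0.870184 ≈ 5.479e+06 m = 5.479 Mm.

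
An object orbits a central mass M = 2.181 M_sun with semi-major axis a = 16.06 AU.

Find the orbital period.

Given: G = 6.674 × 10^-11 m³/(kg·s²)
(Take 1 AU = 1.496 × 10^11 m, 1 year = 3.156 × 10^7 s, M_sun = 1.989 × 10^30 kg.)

Convert to SI: a = 16.06 AU = 2.40258e+12 m; M = 2.181 M_sun = 4.33801e+30 kg.
GM = G · M = 6.674e-11 · 4.33801e+30 = 2.89519e+20 m³/s².
Kepler's third law: T = 2π √(a³ / GM).
Substituting a = 2.40258e+12 m and GM = 2.89519e+20 m³/s²:
T = 2π √((2.40258e+12)³ / 2.89519e+20) s
T ≈ 1.375e+09 s = 43.57 years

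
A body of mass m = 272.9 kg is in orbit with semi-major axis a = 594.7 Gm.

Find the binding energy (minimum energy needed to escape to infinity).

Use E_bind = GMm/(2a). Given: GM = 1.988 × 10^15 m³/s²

Convert to SI: a = 594.7 Gm = 5.947e+11 m.
Total orbital energy is E = −GMm/(2a); binding energy is E_bind = −E = GMm/(2a).
E_bind = 1.988e+15 · 272.9 / (2 · 5.947e+11) J ≈ 4.561e+05 J = 456.1 kJ.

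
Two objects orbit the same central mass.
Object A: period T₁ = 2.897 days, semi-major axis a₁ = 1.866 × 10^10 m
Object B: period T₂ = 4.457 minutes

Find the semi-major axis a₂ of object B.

Convert to SI: T₁ = 2.897 days = 250301 s; T₂ = 4.457 minutes = 267.42 s.
Kepler's third law: (T₁/T₂)² = (a₁/a₂)³ ⇒ a₂ = a₁ · (T₂/T₁)^(2/3).
T₂/T₁ = 267.42 / 250301 = 0.00106839.
a₂ = 1.866e+10 · (0.00106839)^(2/3) m ≈ 1.95e+08 m = 1.95 × 10^8 m.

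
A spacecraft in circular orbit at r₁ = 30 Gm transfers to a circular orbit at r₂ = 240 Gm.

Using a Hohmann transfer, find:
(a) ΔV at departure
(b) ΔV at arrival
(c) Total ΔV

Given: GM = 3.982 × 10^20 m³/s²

Convert to SI: r₁ = 30 Gm = 3e+10 m; r₂ = 240 Gm = 2.4e+11 m.
Transfer semi-major axis: a_t = (r₁ + r₂)/2 = (3e+10 + 2.4e+11)/2 = 1.35e+11 m.
Circular speeds: v₁ = √(GM/r₁) = 115210 m/s, v₂ = √(GM/r₂) = 40732.9 m/s.
Transfer speeds (vis-viva v² = GM(2/r − 1/a_t)): v₁ᵗ = 153613 m/s, v₂ᵗ = 19201.7 m/s.
(a) ΔV₁ = |v₁ᵗ − v₁| ≈ 3.84e+04 m/s = 38.4 km/s.
(b) ΔV₂ = |v₂ − v₂ᵗ| ≈ 2.153e+04 m/s = 21.53 km/s.
(c) ΔV_total = ΔV₁ + ΔV₂ ≈ 5.993e+04 m/s = 59.93 km/s.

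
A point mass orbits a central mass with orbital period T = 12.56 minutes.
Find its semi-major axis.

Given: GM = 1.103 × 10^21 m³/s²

Convert to SI: T = 12.56 minutes = 753.6 s.
Invert Kepler's third law: a = (GM · T² / (4π²))^(1/3).
Substituting T = 753.6 s and GM = 1.103e+21 m³/s²:
a = (1.103e+21 · (753.6)² / (4π²))^(1/3) m
a ≈ 2.513e+08 m = 2.513 × 10^8 m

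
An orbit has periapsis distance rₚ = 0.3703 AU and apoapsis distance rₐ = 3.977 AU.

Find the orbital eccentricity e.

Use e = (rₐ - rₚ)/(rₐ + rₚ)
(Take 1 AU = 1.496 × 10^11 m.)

Convert to SI: rₚ = 0.3703 AU = 5.53969e+10 m; rₐ = 3.977 AU = 5.94959e+11 m.
e = (rₐ − rₚ) / (rₐ + rₚ).
e = (5.94959e+11 − 5.53969e+10) / (5.94959e+11 + 5.53969e+10) = 5.39562e+11 / 6.50356e+11 ≈ 0.8296.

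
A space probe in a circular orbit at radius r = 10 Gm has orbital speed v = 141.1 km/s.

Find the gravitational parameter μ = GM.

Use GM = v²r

Convert to SI: r = 10 Gm = 1e+10 m; v = 141.1 km/s = 141100 m/s.
For a circular orbit v² = GM/r, so GM = v² · r.
GM = (141100)² · 1e+10 m³/s² ≈ 1.991e+20 m³/s² = 1.991 × 10^20 m³/s².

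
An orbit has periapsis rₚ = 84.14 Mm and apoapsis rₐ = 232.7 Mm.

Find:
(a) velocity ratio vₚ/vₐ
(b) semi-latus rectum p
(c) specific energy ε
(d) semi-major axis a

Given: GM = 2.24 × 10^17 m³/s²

Convert to SI: rₚ = 84.14 Mm = 8.414e+07 m; rₐ = 232.7 Mm = 2.327e+08 m.
(a) Conservation of angular momentum (rₚvₚ = rₐvₐ) gives vₚ/vₐ = rₐ/rₚ = 2.327e+08/8.414e+07 ≈ 2.766
(b) From a = (rₚ + rₐ)/2 = 1.5842e+08 m and e = (rₐ − rₚ)/(rₐ + rₚ) = 0.46888, p = a(1 − e²) = 1.5842e+08 · (1 − (0.46888)²) ≈ 1.236e+08 m
(c) With a = (rₚ + rₐ)/2 = 1.5842e+08 m, ε = −GM/(2a) = −2.24e+17/(2 · 1.5842e+08) J/kg ≈ -7.07e+08 J/kg
(d) a = (rₚ + rₐ)/2 = (8.414e+07 + 2.327e+08)/2 ≈ 1.584e+08 m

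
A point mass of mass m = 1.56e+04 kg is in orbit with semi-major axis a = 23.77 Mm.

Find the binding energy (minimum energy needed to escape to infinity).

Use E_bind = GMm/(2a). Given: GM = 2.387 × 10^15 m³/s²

Convert to SI: a = 23.77 Mm = 2.377e+07 m.
Total orbital energy is E = −GMm/(2a); binding energy is E_bind = −E = GMm/(2a).
E_bind = 2.387e+15 · 1.56e+04 / (2 · 2.377e+07) J ≈ 7.833e+11 J = 783.3 GJ.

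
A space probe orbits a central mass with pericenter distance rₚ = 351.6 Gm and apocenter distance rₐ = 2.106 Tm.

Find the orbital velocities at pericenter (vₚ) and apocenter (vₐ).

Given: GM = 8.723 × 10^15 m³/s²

Convert to SI: rₚ = 351.6 Gm = 3.516e+11 m; rₐ = 2.106 Tm = 2.106e+12 m.
Use the vis-viva equation v² = GM(2/r − 1/a) with a = (rₚ + rₐ)/2 = (3.516e+11 + 2.106e+12)/2 = 1.2288e+12 m.
vₚ = √(GM · (2/rₚ − 1/a)) = √(8.723e+15 · (2/3.516e+11 − 1/1.2288e+12)) m/s ≈ 206.2 m/s = 206.2 m/s.
vₐ = √(GM · (2/rₐ − 1/a)) = √(8.723e+15 · (2/2.106e+12 − 1/1.2288e+12)) m/s ≈ 34.43 m/s = 34.43 m/s.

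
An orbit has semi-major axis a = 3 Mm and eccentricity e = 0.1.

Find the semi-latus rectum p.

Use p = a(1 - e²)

Convert to SI: a = 3 Mm = 3e+06 m.
p = a (1 − e²).
p = 3e+06 · (1 − (0.1)²) = 3e+06 · 0.99 ≈ 2.97e+06 m = 2.97 Mm.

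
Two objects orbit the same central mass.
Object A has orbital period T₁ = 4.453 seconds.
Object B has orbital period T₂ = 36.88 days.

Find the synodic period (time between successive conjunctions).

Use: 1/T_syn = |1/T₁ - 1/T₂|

Convert to SI: T₂ = 36.88 days = 3.18643e+06 s.
T_syn = |T₁ · T₂ / (T₁ − T₂)|.
T_syn = |4.453 · 3.18643e+06 / (4.453 − 3.18643e+06)| s ≈ 4.453 s = 4.453 seconds.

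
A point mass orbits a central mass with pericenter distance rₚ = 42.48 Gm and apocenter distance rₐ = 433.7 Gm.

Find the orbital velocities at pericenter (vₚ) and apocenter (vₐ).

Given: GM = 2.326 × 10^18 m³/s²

Convert to SI: rₚ = 42.48 Gm = 4.248e+10 m; rₐ = 433.7 Gm = 4.337e+11 m.
Use the vis-viva equation v² = GM(2/r − 1/a) with a = (rₚ + rₐ)/2 = (4.248e+10 + 4.337e+11)/2 = 2.3809e+11 m.
vₚ = √(GM · (2/rₚ − 1/a)) = √(2.326e+18 · (2/4.248e+10 − 1/2.3809e+11)) m/s ≈ 9987 m/s = 9.987 km/s.
vₐ = √(GM · (2/rₐ − 1/a)) = √(2.326e+18 · (2/4.337e+11 − 1/2.3809e+11)) m/s ≈ 978.2 m/s = 978.2 m/s.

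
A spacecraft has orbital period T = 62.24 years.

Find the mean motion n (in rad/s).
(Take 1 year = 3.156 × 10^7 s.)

Convert to SI: T = 62.24 years = 1.96429e+09 s.
n = 2π / T.
n = 2π / 1.96429e+09 s ≈ 3.199e-09 rad/s.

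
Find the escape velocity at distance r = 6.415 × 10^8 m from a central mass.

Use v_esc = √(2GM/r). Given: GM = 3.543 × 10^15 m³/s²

Escape velocity comes from setting total energy to zero: ½v² − GM/r = 0 ⇒ v_esc = √(2GM / r).
v_esc = √(2 · 3.543e+15 / 6.415e+08) m/s ≈ 3324 m/s = 3.324 km/s.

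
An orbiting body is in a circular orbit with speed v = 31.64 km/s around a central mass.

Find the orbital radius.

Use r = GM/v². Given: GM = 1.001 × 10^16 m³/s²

Convert to SI: v = 31.64 km/s = 31640 m/s.
For a circular orbit, v² = GM / r, so r = GM / v².
r = 1.001e+16 / (31640)² m ≈ 9.999e+06 m = 9.999 Mm.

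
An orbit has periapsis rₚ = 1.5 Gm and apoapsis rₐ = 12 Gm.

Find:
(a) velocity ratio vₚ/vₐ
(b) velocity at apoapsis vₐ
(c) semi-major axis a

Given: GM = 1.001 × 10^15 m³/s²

Convert to SI: rₚ = 1.5 Gm = 1.5e+09 m; rₐ = 12 Gm = 1.2e+10 m.
(a) Conservation of angular momentum (rₚvₚ = rₐvₐ) gives vₚ/vₐ = rₐ/rₚ = 1.2e+10/1.5e+09 ≈ 8
(b) With a = (rₚ + rₐ)/2 = 6.75e+09 m, vₐ = √(GM (2/rₐ − 1/a)) = √(1.001e+15 · (2/1.2e+10 − 1/6.75e+09)) m/s ≈ 136.2 m/s
(c) a = (rₚ + rₐ)/2 = (1.5e+09 + 1.2e+10)/2 ≈ 6.75e+09 m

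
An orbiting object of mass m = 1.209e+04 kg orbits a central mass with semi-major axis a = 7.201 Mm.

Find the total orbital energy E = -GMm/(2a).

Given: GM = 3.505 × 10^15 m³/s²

Convert to SI: a = 7.201 Mm = 7.201e+06 m.
E = −GMm / (2a).
E = −3.505e+15 · 1.209e+04 / (2 · 7.201e+06) J ≈ -2.942e+12 J = -2.942 TJ.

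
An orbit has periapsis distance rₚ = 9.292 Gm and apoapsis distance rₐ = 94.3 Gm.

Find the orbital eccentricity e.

Convert to SI: rₚ = 9.292 Gm = 9.292e+09 m; rₐ = 94.3 Gm = 9.43e+10 m.
e = (rₐ − rₚ) / (rₐ + rₚ).
e = (9.43e+10 − 9.292e+09) / (9.43e+10 + 9.292e+09) = 8.5008e+10 / 1.03592e+11 ≈ 0.8206.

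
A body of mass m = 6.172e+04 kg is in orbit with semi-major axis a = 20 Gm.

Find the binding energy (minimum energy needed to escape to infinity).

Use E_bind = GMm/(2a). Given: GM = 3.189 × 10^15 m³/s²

Convert to SI: a = 20 Gm = 2e+10 m.
Total orbital energy is E = −GMm/(2a); binding energy is E_bind = −E = GMm/(2a).
E_bind = 3.189e+15 · 6.172e+04 / (2 · 2e+10) J ≈ 4.921e+09 J = 4.921 GJ.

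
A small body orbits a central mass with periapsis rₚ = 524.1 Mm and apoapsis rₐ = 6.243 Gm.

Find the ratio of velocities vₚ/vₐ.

Convert to SI: rₚ = 524.1 Mm = 5.241e+08 m; rₐ = 6.243 Gm = 6.243e+09 m.
Conservation of angular momentum gives rₚvₚ = rₐvₐ, so vₚ/vₐ = rₐ/rₚ.
vₚ/vₐ = 6.243e+09 / 5.241e+08 ≈ 11.91.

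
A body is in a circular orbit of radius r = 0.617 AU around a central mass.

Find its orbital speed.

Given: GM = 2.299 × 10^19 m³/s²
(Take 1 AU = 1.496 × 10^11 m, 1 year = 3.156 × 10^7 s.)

Convert to SI: r = 0.617 AU = 9.23032e+10 m.
For a circular orbit, gravity supplies the centripetal force, so v = √(GM / r).
v = √(2.299e+19 / 9.23032e+10) m/s ≈ 1.578e+04 m/s = 3.329 AU/year.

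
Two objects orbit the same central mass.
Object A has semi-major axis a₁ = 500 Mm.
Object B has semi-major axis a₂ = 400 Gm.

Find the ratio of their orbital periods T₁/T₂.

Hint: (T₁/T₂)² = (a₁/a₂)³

Convert to SI: a₁ = 500 Mm = 5e+08 m; a₂ = 400 Gm = 4e+11 m.
From Kepler's third law, (T₁/T₂)² = (a₁/a₂)³, so T₁/T₂ = (a₁/a₂)^(3/2).
a₁/a₂ = 5e+08 / 4e+11 = 0.00125.
T₁/T₂ = (0.00125)^(3/2) ≈ 4.419e-05.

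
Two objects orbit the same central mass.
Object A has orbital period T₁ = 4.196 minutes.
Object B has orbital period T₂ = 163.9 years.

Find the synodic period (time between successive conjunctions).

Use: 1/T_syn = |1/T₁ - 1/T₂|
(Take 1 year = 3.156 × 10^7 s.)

Convert to SI: T₁ = 4.196 minutes = 251.76 s; T₂ = 163.9 years = 5.17268e+09 s.
T_syn = |T₁ · T₂ / (T₁ − T₂)|.
T_syn = |251.76 · 5.17268e+09 / (251.76 − 5.17268e+09)| s ≈ 251.8 s = 4.196 minutes.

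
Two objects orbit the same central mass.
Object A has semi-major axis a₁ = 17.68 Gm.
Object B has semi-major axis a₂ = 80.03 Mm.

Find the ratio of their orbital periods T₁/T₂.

Convert to SI: a₁ = 17.68 Gm = 1.768e+10 m; a₂ = 80.03 Mm = 8.003e+07 m.
From Kepler's third law, (T₁/T₂)² = (a₁/a₂)³, so T₁/T₂ = (a₁/a₂)^(3/2).
a₁/a₂ = 1.768e+10 / 8.003e+07 = 220.917.
T₁/T₂ = (220.917)^(3/2) ≈ 3284.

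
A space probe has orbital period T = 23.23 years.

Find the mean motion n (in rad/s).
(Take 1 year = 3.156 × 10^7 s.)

Convert to SI: T = 23.23 years = 7.33139e+08 s.
n = 2π / T.
n = 2π / 7.33139e+08 s ≈ 8.57e-09 rad/s.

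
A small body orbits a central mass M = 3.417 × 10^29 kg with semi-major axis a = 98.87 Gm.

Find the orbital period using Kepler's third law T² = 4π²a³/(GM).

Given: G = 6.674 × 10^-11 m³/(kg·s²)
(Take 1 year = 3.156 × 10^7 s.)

Convert to SI: a = 98.87 Gm = 9.887e+10 m.
GM = G · M = 6.674e-11 · 3.417e+29 = 2.28051e+19 m³/s².
Kepler's third law: T = 2π √(a³ / GM).
Substituting a = 9.887e+10 m and GM = 2.28051e+19 m³/s²:
T = 2π √((9.887e+10)³ / 2.28051e+19) s
T ≈ 4.09e+07 s = 1.296 years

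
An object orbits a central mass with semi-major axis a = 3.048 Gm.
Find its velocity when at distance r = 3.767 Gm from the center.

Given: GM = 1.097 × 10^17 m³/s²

Convert to SI: a = 3.048 Gm = 3.048e+09 m; r = 3.767 Gm = 3.767e+09 m.
Vis-viva: v = √(GM · (2/r − 1/a)).
2/r − 1/a = 2/3.767e+09 − 1/3.048e+09 = 2.02842e-10 m⁻¹.
v = √(1.097e+17 · 2.02842e-10) m/s ≈ 4717 m/s = 4.717 km/s.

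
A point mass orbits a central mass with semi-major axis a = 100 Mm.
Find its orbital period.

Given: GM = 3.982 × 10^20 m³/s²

Convert to SI: a = 100 Mm = 1e+08 m.
Kepler's third law: T = 2π √(a³ / GM).
Substituting a = 1e+08 m and GM = 3.982e+20 m³/s²:
T = 2π √((1e+08)³ / 3.982e+20) s
T ≈ 314.9 s = 5.248 minutes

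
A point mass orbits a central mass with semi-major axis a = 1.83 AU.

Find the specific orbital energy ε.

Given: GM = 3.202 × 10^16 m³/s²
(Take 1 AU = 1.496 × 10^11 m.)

Convert to SI: a = 1.83 AU = 2.73768e+11 m.
ε = −GM / (2a).
ε = −3.202e+16 / (2 · 2.73768e+11) J/kg ≈ -5.848e+04 J/kg = -58.48 kJ/kg.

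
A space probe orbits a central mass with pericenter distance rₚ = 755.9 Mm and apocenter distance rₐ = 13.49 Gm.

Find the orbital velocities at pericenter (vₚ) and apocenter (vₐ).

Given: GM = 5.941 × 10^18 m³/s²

Convert to SI: rₚ = 755.9 Mm = 7.559e+08 m; rₐ = 13.49 Gm = 1.349e+10 m.
Use the vis-viva equation v² = GM(2/r − 1/a) with a = (rₚ + rₐ)/2 = (7.559e+08 + 1.349e+10)/2 = 7.12295e+09 m.
vₚ = √(GM · (2/rₚ − 1/a)) = √(5.941e+18 · (2/7.559e+08 − 1/7.12295e+09)) m/s ≈ 1.22e+05 m/s = 122 km/s.
vₐ = √(GM · (2/rₐ − 1/a)) = √(5.941e+18 · (2/1.349e+10 − 1/7.12295e+09)) m/s ≈ 6836 m/s = 6.836 km/s.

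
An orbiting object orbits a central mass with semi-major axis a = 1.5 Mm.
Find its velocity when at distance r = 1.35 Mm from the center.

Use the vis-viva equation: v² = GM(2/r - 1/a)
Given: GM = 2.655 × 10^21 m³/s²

Convert to SI: a = 1.5 Mm = 1.5e+06 m; r = 1.35 Mm = 1.35e+06 m.
Vis-viva: v = √(GM · (2/r − 1/a)).
2/r − 1/a = 2/1.35e+06 − 1/1.5e+06 = 8.14815e-07 m⁻¹.
v = √(2.655e+21 · 8.14815e-07) m/s ≈ 4.651e+07 m/s = 4.651e+04 km/s.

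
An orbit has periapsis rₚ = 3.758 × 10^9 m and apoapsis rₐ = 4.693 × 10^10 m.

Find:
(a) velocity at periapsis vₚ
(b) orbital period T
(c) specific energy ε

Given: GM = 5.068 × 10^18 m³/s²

(a) With a = (rₚ + rₐ)/2 = 2.5344e+10 m, vₚ = √(GM (2/rₚ − 1/a)) = √(5.068e+18 · (2/3.758e+09 − 1/2.5344e+10)) m/s ≈ 4.997e+04 m/s
(b) With a = (rₚ + rₐ)/2 = 2.5344e+10 m, T = 2π √(a³/GM) = 2π √((2.5344e+10)³/5.068e+18) s ≈ 1.126e+07 s
(c) With a = (rₚ + rₐ)/2 = 2.5344e+10 m, ε = −GM/(2a) = −5.068e+18/(2 · 2.5344e+10) J/kg ≈ -9.998e+07 J/kg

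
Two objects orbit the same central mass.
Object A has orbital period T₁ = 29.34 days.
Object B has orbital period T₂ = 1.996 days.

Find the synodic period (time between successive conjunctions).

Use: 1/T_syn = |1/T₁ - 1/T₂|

Convert to SI: T₁ = 29.34 days = 2.53498e+06 s; T₂ = 1.996 days = 172454 s.
T_syn = |T₁ · T₂ / (T₁ − T₂)|.
T_syn = |2.53498e+06 · 172454 / (2.53498e+06 − 172454)| s ≈ 1.85e+05 s = 2.142 days.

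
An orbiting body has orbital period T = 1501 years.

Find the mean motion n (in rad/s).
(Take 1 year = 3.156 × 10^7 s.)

Convert to SI: T = 1501 years = 4.73716e+10 s.
n = 2π / T.
n = 2π / 4.73716e+10 s ≈ 1.326e-10 rad/s.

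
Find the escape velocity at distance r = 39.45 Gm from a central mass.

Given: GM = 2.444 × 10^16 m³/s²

Convert to SI: r = 39.45 Gm = 3.945e+10 m.
Escape velocity comes from setting total energy to zero: ½v² − GM/r = 0 ⇒ v_esc = √(2GM / r).
v_esc = √(2 · 2.444e+16 / 3.945e+10) m/s ≈ 1113 m/s = 1.113 km/s.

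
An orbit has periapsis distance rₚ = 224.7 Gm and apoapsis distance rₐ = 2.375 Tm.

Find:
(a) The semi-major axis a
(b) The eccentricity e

Convert to SI: rₚ = 224.7 Gm = 2.247e+11 m; rₐ = 2.375 Tm = 2.375e+12 m.
(a) a = (rₚ + rₐ) / 2 = (2.247e+11 + 2.375e+12) / 2 ≈ 1.3e+12 m = 1.3 Tm.
(b) e = (rₐ − rₚ) / (rₐ + rₚ) = (2.375e+12 − 2.247e+11) / (2.375e+12 + 2.247e+11) ≈ 0.8271.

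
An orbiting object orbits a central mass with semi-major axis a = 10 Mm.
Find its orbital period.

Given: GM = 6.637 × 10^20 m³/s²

Convert to SI: a = 10 Mm = 1e+07 m.
Kepler's third law: T = 2π √(a³ / GM).
Substituting a = 1e+07 m and GM = 6.637e+20 m³/s²:
T = 2π √((1e+07)³ / 6.637e+20) s
T ≈ 7.712 s = 7.712 seconds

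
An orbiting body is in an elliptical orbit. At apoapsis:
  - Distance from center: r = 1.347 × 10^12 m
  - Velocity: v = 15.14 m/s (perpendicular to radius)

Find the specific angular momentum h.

With v perpendicular to r, h = r · v.
h = 1.347e+12 · 15.14 m²/s ≈ 2.039e+13 m²/s.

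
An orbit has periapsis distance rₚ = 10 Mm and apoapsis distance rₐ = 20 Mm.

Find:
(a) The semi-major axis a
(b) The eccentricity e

Convert to SI: rₚ = 10 Mm = 1e+07 m; rₐ = 20 Mm = 2e+07 m.
(a) a = (rₚ + rₐ) / 2 = (1e+07 + 2e+07) / 2 ≈ 1.5e+07 m = 15 Mm.
(b) e = (rₐ − rₚ) / (rₐ + rₚ) = (2e+07 − 1e+07) / (2e+07 + 1e+07) ≈ 0.3333.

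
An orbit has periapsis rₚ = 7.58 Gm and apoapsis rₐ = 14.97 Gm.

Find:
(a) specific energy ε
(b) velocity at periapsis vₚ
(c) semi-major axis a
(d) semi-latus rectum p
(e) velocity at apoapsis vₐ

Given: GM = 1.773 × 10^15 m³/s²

Convert to SI: rₚ = 7.58 Gm = 7.58e+09 m; rₐ = 14.97 Gm = 1.497e+10 m.
(a) With a = (rₚ + rₐ)/2 = 1.1275e+10 m, ε = −GM/(2a) = −1.773e+15/(2 · 1.1275e+10) J/kg ≈ -7.863e+04 J/kg
(b) With a = (rₚ + rₐ)/2 = 1.1275e+10 m, vₚ = √(GM (2/rₚ − 1/a)) = √(1.773e+15 · (2/7.58e+09 − 1/1.1275e+10)) m/s ≈ 557.3 m/s
(c) a = (rₚ + rₐ)/2 = (7.58e+09 + 1.497e+10)/2 ≈ 1.128e+10 m
(d) From a = (rₚ + rₐ)/2 = 1.1275e+10 m and e = (rₐ − rₚ)/(rₐ + rₚ) = 0.327716, p = a(1 − e²) = 1.1275e+10 · (1 − (0.327716)²) ≈ 1.006e+10 m
(e) With a = (rₚ + rₐ)/2 = 1.1275e+10 m, vₐ = √(GM (2/rₐ − 1/a)) = √(1.773e+15 · (2/1.497e+10 − 1/1.1275e+10)) m/s ≈ 282.2 m/s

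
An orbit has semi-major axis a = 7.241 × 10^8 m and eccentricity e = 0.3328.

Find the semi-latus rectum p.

p = a (1 − e²).
p = 7.241e+08 · (1 − (0.3328)²) = 7.241e+08 · 0.889244 ≈ 6.439e+08 m = 6.439 × 10^8 m.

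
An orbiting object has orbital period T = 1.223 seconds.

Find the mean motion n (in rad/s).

n = 2π / T.
n = 2π / 1.223 s ≈ 5.138 rad/s.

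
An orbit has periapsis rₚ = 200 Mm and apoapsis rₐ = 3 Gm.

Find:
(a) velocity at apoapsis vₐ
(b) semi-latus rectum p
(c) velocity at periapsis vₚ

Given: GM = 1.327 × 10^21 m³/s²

Convert to SI: rₚ = 200 Mm = 2e+08 m; rₐ = 3 Gm = 3e+09 m.
(a) With a = (rₚ + rₐ)/2 = 1.6e+09 m, vₐ = √(GM (2/rₐ − 1/a)) = √(1.327e+21 · (2/3e+09 − 1/1.6e+09)) m/s ≈ 2.351e+05 m/s
(b) From a = (rₚ + rₐ)/2 = 1.6e+09 m and e = (rₐ − rₚ)/(rₐ + rₚ) = 0.875, p = a(1 − e²) = 1.6e+09 · (1 − (0.875)²) ≈ 3.75e+08 m
(c) With a = (rₚ + rₐ)/2 = 1.6e+09 m, vₚ = √(GM (2/rₚ − 1/a)) = √(1.327e+21 · (2/2e+08 − 1/1.6e+09)) m/s ≈ 3.527e+06 m/s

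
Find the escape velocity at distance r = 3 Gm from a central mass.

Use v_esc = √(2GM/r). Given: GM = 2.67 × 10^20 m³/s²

Convert to SI: r = 3 Gm = 3e+09 m.
Escape velocity comes from setting total energy to zero: ½v² − GM/r = 0 ⇒ v_esc = √(2GM / r).
v_esc = √(2 · 2.67e+20 / 3e+09) m/s ≈ 4.219e+05 m/s = 421.9 km/s.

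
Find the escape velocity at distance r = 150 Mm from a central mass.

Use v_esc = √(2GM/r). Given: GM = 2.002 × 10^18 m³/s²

Convert to SI: r = 150 Mm = 1.5e+08 m.
Escape velocity comes from setting total energy to zero: ½v² − GM/r = 0 ⇒ v_esc = √(2GM / r).
v_esc = √(2 · 2.002e+18 / 1.5e+08) m/s ≈ 1.634e+05 m/s = 163.4 km/s.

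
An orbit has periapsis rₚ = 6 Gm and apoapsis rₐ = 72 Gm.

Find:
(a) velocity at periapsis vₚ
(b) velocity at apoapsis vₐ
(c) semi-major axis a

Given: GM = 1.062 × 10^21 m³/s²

Convert to SI: rₚ = 6 Gm = 6e+09 m; rₐ = 72 Gm = 7.2e+10 m.
(a) With a = (rₚ + rₐ)/2 = 3.9e+10 m, vₚ = √(GM (2/rₚ − 1/a)) = √(1.062e+21 · (2/6e+09 − 1/3.9e+10)) m/s ≈ 5.716e+05 m/s
(b) With a = (rₚ + rₐ)/2 = 3.9e+10 m, vₐ = √(GM (2/rₐ − 1/a)) = √(1.062e+21 · (2/7.2e+10 − 1/3.9e+10)) m/s ≈ 4.764e+04 m/s
(c) a = (rₚ + rₐ)/2 = (6e+09 + 7.2e+10)/2 ≈ 3.9e+10 m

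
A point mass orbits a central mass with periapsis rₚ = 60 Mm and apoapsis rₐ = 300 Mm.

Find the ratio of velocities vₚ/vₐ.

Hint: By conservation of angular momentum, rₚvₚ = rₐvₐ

Convert to SI: rₚ = 60 Mm = 6e+07 m; rₐ = 300 Mm = 3e+08 m.
Conservation of angular momentum gives rₚvₚ = rₐvₐ, so vₚ/vₐ = rₐ/rₚ.
vₚ/vₐ = 3e+08 / 6e+07 ≈ 5.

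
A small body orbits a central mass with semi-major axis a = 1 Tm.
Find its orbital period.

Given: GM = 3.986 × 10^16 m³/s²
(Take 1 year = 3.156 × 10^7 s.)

Convert to SI: a = 1 Tm = 1e+12 m.
Kepler's third law: T = 2π √(a³ / GM).
Substituting a = 1e+12 m and GM = 3.986e+16 m³/s²:
T = 2π √((1e+12)³ / 3.986e+16) s
T ≈ 3.147e+10 s = 997.2 years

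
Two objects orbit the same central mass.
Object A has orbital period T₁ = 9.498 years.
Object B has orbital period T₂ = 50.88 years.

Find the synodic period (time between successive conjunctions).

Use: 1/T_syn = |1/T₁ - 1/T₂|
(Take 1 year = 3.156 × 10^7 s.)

Convert to SI: T₁ = 9.498 years = 2.99757e+08 s; T₂ = 50.88 years = 1.60577e+09 s.
T_syn = |T₁ · T₂ / (T₁ − T₂)|.
T_syn = |2.99757e+08 · 1.60577e+09 / (2.99757e+08 − 1.60577e+09)| s ≈ 3.686e+08 s = 11.68 years.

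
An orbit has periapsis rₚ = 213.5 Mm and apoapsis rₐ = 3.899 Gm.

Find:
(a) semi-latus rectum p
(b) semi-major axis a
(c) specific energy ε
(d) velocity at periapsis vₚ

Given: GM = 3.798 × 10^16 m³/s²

Convert to SI: rₚ = 213.5 Mm = 2.135e+08 m; rₐ = 3.899 Gm = 3.899e+09 m.
(a) From a = (rₚ + rₐ)/2 = 2.05625e+09 m and e = (rₐ − rₚ)/(rₐ + rₚ) = 0.89617, p = a(1 − e²) = 2.05625e+09 · (1 − (0.89617)²) ≈ 4.048e+08 m
(b) a = (rₚ + rₐ)/2 = (2.135e+08 + 3.899e+09)/2 ≈ 2.056e+09 m
(c) With a = (rₚ + rₐ)/2 = 2.05625e+09 m, ε = −GM/(2a) = −3.798e+16/(2 · 2.05625e+09) J/kg ≈ -9.235e+06 J/kg
(d) With a = (rₚ + rₐ)/2 = 2.05625e+09 m, vₚ = √(GM (2/rₚ − 1/a)) = √(3.798e+16 · (2/2.135e+08 − 1/2.05625e+09)) m/s ≈ 1.837e+04 m/s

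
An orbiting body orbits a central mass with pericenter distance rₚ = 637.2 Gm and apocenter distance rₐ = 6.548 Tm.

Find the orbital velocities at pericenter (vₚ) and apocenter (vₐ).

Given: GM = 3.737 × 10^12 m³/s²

Convert to SI: rₚ = 637.2 Gm = 6.372e+11 m; rₐ = 6.548 Tm = 6.548e+12 m.
Use the vis-viva equation v² = GM(2/r − 1/a) with a = (rₚ + rₐ)/2 = (6.372e+11 + 6.548e+12)/2 = 3.5926e+12 m.
vₚ = √(GM · (2/rₚ − 1/a)) = √(3.737e+12 · (2/6.372e+11 − 1/3.5926e+12)) m/s ≈ 3.269 m/s = 3.269 m/s.
vₐ = √(GM · (2/rₐ − 1/a)) = √(3.737e+12 · (2/6.548e+12 − 1/3.5926e+12)) m/s ≈ 0.3182 m/s = 0.3182 m/s.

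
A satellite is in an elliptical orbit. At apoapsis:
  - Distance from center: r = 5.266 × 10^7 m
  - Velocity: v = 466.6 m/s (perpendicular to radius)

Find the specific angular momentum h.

With v perpendicular to r, h = r · v.
h = 5.266e+07 · 466.6 m²/s ≈ 2.457e+10 m²/s.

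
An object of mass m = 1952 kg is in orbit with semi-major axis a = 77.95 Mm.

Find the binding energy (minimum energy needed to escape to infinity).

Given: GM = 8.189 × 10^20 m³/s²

Convert to SI: a = 77.95 Mm = 7.795e+07 m.
Total orbital energy is E = −GMm/(2a); binding energy is E_bind = −E = GMm/(2a).
E_bind = 8.189e+20 · 1952 / (2 · 7.795e+07) J ≈ 1.025e+16 J = 10.25 PJ.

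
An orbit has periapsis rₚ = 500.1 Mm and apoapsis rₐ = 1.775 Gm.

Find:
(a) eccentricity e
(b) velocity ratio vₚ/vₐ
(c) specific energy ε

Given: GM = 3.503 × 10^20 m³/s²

Convert to SI: rₚ = 500.1 Mm = 5.001e+08 m; rₐ = 1.775 Gm = 1.775e+09 m.
(a) e = (rₐ − rₚ)/(rₐ + rₚ) = (1.775e+09 − 5.001e+08)/(1.775e+09 + 5.001e+08) ≈ 0.5604
(b) Conservation of angular momentum (rₚvₚ = rₐvₐ) gives vₚ/vₐ = rₐ/rₚ = 1.775e+09/5.001e+08 ≈ 3.549
(c) With a = (rₚ + rₐ)/2 = 1.13755e+09 m, ε = −GM/(2a) = −3.503e+20/(2 · 1.13755e+09) J/kg ≈ -1.54e+11 J/kg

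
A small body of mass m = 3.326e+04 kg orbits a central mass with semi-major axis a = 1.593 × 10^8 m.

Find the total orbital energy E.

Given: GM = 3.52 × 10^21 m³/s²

E = −GMm / (2a).
E = −3.52e+21 · 3.326e+04 / (2 · 1.593e+08) J ≈ -3.675e+17 J = -367.5 PJ.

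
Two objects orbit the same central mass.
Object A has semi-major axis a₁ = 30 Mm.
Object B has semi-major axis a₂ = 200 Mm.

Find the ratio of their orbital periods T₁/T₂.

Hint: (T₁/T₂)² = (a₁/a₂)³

Convert to SI: a₁ = 30 Mm = 3e+07 m; a₂ = 200 Mm = 2e+08 m.
From Kepler's third law, (T₁/T₂)² = (a₁/a₂)³, so T₁/T₂ = (a₁/a₂)^(3/2).
a₁/a₂ = 3e+07 / 2e+08 = 0.15.
T₁/T₂ = (0.15)^(3/2) ≈ 0.05809.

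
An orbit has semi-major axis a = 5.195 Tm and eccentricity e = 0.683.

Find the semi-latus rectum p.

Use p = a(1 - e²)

Convert to SI: a = 5.195 Tm = 5.195e+12 m.
p = a (1 − e²).
p = 5.195e+12 · (1 − (0.683)²) = 5.195e+12 · 0.533511 ≈ 2.772e+12 m = 2.772 Tm.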